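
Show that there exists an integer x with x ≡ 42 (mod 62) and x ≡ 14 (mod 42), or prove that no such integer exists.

gcd(62, 42) = 2. A simultaneous solution exists iff 42 ≡ 14 (mod 2); here 42 mod 2 = 0 = 14 mod 2, so it does.
Step through x = 42, 42 + 62, 42 + 2·62, …: the values 42, 104, 166, 228, 290, 352, 414, 476 reduce mod 42 to 0, 20, 40, 18, 38, 16, 36, 14. The value 476 hits 14.
Verify: 476 = 7·62 + 42 and 476 = 11·42 + 14. ✓

x = 476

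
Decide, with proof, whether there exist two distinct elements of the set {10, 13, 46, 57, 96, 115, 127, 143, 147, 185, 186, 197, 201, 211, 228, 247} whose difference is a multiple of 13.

10 mod 13 = 10 and 127 mod 13 = 10, so 127 − 10 = 117 = 9·13.

Yes: 10 and 127.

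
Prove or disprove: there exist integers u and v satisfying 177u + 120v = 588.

u = 4, v = -1

Since gcd(177, 120) = 3 and 588 = 3·196, Bézout's identity guarantees a solution.
Dividing through by 3 reduces the equation to 59u + 40v = 196.
Euclidean algorithm: 59 = 1·40 + 19, 40 = 2·19 + 2, 19 = 9·2 + 1, 2 = 2·1 + 0.
Back-substituting, 1 = 19 − 9·2 = 19 − 9·(40 − 2·19) = −9·40 + 19·19 = −9·40 + 19·(59 − 1·40) = 19·59 − 28·40; that is, 59·19 + 40·(-28) = 1.
Multiplying through by 196: u = 19·196 = 3724, v = (-28)·196 = -5488 is a solution.
Shifting by a multiple of (40, −59) keeps it a solution: u = 3724 − 93·40 = 4, v = -5488 + 93·59 = -1.
Indeed 177·4 + 120·(-1) = 708 − 120 = 588.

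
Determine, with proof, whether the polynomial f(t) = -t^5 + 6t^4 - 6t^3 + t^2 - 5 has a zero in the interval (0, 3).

f(0) = -5 and f(3) = 85, which have opposite signs.
Since f is a polynomial it is continuous on [0, 3].
By the Intermediate Value Theorem, f takes the value 0 somewhere in the open interval.

Such a root exists.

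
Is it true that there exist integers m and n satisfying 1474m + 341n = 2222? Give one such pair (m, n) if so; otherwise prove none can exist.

m = 14, n = -54

Every value of 1474m + 341n is a multiple of gcd(1474, 341) = 11; since 11 ∣ 2222, solutions exist.
Dividing through by 11 reduces the equation to 134m + 31n = 202.
Run the Euclidean algorithm on 134 and 31: 134 = 4·31 + 10, 31 = 3·10 + 1, 10 = 10·1 + 0.
Working back up the chain: 1 = 31 − 3·10 = 31 − 3·(134 − 4·31) = −3·134 + 13·31. So 134·(-3) + 31·13 = 1.
Times 202: 134·(-606) + 31·2626 = 202, so (-606, 2626) solves it.
Shifting by a multiple of (31, −134) keeps it a solution: m = -606 + 20·31 = 14, n = 2626 − 20·134 = -54.
Check: 1474·14 + 341·(-54) = 20636 − 18414 = 2222. ✓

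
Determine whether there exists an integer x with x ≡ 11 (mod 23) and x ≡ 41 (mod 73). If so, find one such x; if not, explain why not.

Since 23 and 73 share no common factor, CRT says the pair of congruences has a solution (unique mod 1679).
Write x = 11 + 23t and require 11 + 23t ≡ 41 (mod 73), i.e. 23t ≡ 30 (mod 73).
To invert 23 modulo 73: 73 = 3·23 + 4, 23 = 5·4 + 3, 4 = 1·3 + 1, 3 = 3·1 + 0, and unwinding, 1 = 4 − 1·3 = 4 − (23 − 5·4) = −23 + 6·4 = −23 + 6·(73 − 3·23) = 6·73 − 19·23. Thus 23⁻¹ ≡ -19 ≡ 54 (mod 73).
Multiplying by 54: t ≡ 54·30 = 1620 ≡ 14 (mod 73).
With t = 14: x = 11 + 23·14 = 333.
Indeed 333 ≡ 11 (mod 23) and 333 ≡ 41 (mod 73).

x = 333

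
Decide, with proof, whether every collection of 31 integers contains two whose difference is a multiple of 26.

Yes, this is always true.

Each integer lies in one of the 26 residue classes modulo 26.
With 31 integers and only 26 classes, the pigeonhole principle forces two of them, say a and b, into the same class.
Then a ≡ b (mod 26), i.e. 26 ∣ (a − b).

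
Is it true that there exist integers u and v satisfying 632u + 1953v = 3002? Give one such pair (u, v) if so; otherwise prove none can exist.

u = 493, v = -158

632 and 1953 are coprime, so 632u + 1953v ranges over all of ℤ.
Run the Euclidean algorithm on 1953 and 632: 1953 = 3·632 + 57, 632 = 11·57 + 5, 57 = 11·5 + 2, 5 = 2·2 + 1, 2 = 2·1 + 0.
Unwinding: 1 = 5 − 2·2 = 5 − 2·(57 − 11·5) = −2·57 + 23·5 = −2·57 + 23·(632 − 11·57) = 23·632 − 255·57 = 23·632 − 255·(1953 − 3·632) = −255·1953 + 788·632, i.e. 632·788 + 1953·(-255) = 1.
Multiplying through by 3002: u = 788·3002 = 2365576, v = (-255)·3002 = -765510 is a solution.
Shifting by a multiple of (1953, −632) keeps it a solution: u = 2365576 − 1211·1953 = 493, v = -765510 + 1211·632 = -158.
Indeed 632·493 + 1953·(-158) = 311576 − 308574 = 3002.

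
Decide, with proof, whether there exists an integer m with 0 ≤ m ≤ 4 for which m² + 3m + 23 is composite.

m = 4

At m = 4: 4² + 3·4 + 23 = 51 = 3·17, which is composite.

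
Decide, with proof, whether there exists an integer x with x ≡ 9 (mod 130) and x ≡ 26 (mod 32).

gcd(130, 32) = 2. If x ≡ 9 (mod 130) and x ≡ 26 (mod 32), then x ≡ 9 (mod 2) and x ≡ 26 (mod 2).
However 9 ≡ 1 and 26 ≡ 0 (mod 2), and 1 ≠ 0.
Hence the system has no solution.

No such integer exists.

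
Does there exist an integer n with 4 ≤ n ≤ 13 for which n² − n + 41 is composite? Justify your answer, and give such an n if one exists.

The values for n = 4, 5, …, 13 are 53, 61, 71, 83, 97, 113, 131, 151, 173, 197, and each of these is prime.
So no value in the range makes the expression composite.

No, no such integer n in that range exists.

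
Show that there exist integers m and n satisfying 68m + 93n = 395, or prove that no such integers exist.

m = 40, n = -25

68 and 93 are coprime, so 68m + 93n ranges over all of ℤ.
Dividing repeatedly: 93 = 1·68 + 25, 68 = 2·25 + 18, 25 = 1·18 + 7, 18 = 2·7 + 4, 7 = 1·4 + 3, 4 = 1·3 + 1, 3 = 3·1 + 0.
Back-substituting, 1 = 4 − 1·3 = 4 − (7 − 1·4) = −7 + 2·4 = −7 + 2·(18 − 2·7) = 2·18 − 5·7 = 2·18 − 5·(25 − 1·18) = −5·25 + 7·18 = −5·25 + 7·(68 − 2·25) = 7·68 − 19·25 = 7·68 − 19·(93 − 1·68) = −19·93 + 26·68; that is, 68·26 + 93·(-19) = 1.
Multiplying through by 395: m = 26·395 = 10270, n = (-19)·395 = -7505 is a solution.
Shifting by a multiple of (93, −68) keeps it a solution: m = 10270 − 110·93 = 40, n = -7505 + 110·68 = -25.
Indeed 68·40 + 93·(-25) = 2720 − 2325 = 395.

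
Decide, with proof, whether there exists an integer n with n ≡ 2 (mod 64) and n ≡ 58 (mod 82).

Here gcd(64, 82) = 2, and both 2 and 58 leave remainder 0 mod 2, so the system is consistent.
List candidates n ≡ 2 (mod 64): 2, 66, 130, 194, 258, 322, 386. Modulo 82 these are 2, 66, 48, 30, 12, 76, 58; 386 gives 58 as required.
Verify: 386 = 6·64 + 2 and 386 = 4·82 + 58. ✓

n = 386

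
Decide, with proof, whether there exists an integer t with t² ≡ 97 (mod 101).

t = 20

t = 20 works: 20² = 400, and 400 − 97 = 303 = 3·101.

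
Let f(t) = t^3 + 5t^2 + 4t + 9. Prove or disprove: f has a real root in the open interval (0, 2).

No.

The endpoint values f(0) = 9 and f(2) = 45 are both positive. Claim: f(t) > 0 for every t in (0, 2).
Every nonzero coefficient of f(t) = t^3 + 5t^2 + 4t + 9 is positive; for t > 0 each term then has that sign, and the constant term 9 is strictly positive.
Therefore f(t) > 0 throughout (0, 2), and f has no zero there.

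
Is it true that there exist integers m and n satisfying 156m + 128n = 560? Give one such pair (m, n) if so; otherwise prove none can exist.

Since gcd(156, 128) = 4 and 560 = 4·140, Bézout's identity guarantees a solution.
Dividing through by 4 reduces the equation to 39m + 32n = 140.
Dividing repeatedly: 39 = 1·32 + 7, 32 = 4·7 + 4, 7 = 1·4 + 3, 4 = 1·3 + 1, 3 = 3·1 + 0.
Back-substituting, 1 = 4 − 1·3 = 4 − (7 − 1·4) = −7 + 2·4 = −7 + 2·(32 − 4·7) = 2·32 − 9·7 = 2·32 − 9·(39 − 1·32) = −9·39 + 11·32; that is, 39·(-9) + 32·11 = 1.
Times 140: 39·(-1260) + 32·1540 = 140, so (-1260, 1540) solves it.
Adding 40·32 to m and subtracting 40·39 from n gives the tidier solution (20, -20).
Indeed 156·20 + 128·(-20) = 3120 − 2560 = 560.

m = 20, n = -20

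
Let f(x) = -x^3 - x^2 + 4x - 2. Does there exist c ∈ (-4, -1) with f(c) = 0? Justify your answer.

f(-4) = 30 and f(-1) = -6, which have opposite signs.
f is continuous everywhere (it is a polynomial), in particular on [-4, -1].
The Intermediate Value Theorem then guarantees some c ∈ (-4, -1) with f(c) = 0.

Yes, f has a root in the interval.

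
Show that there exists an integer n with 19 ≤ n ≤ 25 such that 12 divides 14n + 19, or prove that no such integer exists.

No, no such integer n in that range exists.

The values of 14n + 19 for n = 19, 20, …, 25 are 285, 299, 313, 327, 341, 355, 369; reduced mod 12 these are 9, 11, 1, 3, 5, 7, 9.
Since 0 is absent from this list, 12 ∤ 14n + 19 for every n with 19 ≤ n ≤ 25.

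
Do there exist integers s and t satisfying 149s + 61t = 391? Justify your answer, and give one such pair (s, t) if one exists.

Since gcd(149, 61) = 1, every integer is an integer combination of 149 and 61.
Dividing repeatedly: 149 = 2·61 + 27, 61 = 2·27 + 7, 27 = 3·7 + 6, 7 = 1·6 + 1, 6 = 6·1 + 0.
Back-substituting, 1 = 7 − 1·6 = 7 − (27 − 3·7) = −27 + 4·7 = −27 + 4·(61 − 2·27) = 4·61 − 9·27 = 4·61 − 9·(149 − 2·61) = −9·149 + 22·61; that is, 149·(-9) + 61·22 = 1.
Scaling by 391 gives the particular solution (s, t) = (-3519, 8602).
The general solution is s = -3519 + 61k, t = 8602 − 149k; taking k = 58 gives the smaller pair s = 19, t = -40.
Check: 149·19 + 61·(-40) = 2831 − 2440 = 391. ✓

s = 19, t = -40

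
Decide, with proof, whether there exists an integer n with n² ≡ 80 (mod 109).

n = 25

Take n = 25. Then 25² = 625 = 5·109 + 80, so 25² ≡ 80 (mod 109).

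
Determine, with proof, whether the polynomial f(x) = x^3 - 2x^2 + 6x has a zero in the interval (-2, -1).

f has no root in that interval.

Evaluate at the endpoints: f(-2) = -28, f(-1) = -9 — same sign (negative).
f'(x) = 3x^2 - 4x + 6 has discriminant (-4)² − 4·3·6 = -56 < 0, so f' has no real roots and is positive for every real x.
So f is strictly increasing; between -2 and -1 its values lie between f(-2) = -28 and f(-1) = -9, all negative. Therefore f has no root in (-2, -1).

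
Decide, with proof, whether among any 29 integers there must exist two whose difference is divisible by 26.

Yes.

Partition the integers by their residue mod 26; there are 26 classes.
Since 29 > 26, two of the 29 integers must share a residue class by the pigeonhole principle; call them a and b.
Their difference a − b is then a multiple of 26.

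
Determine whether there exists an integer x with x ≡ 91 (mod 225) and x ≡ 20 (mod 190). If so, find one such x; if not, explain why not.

No such integer exists.

Both moduli are multiples of 5 = gcd(225, 190), so any solution would satisfy x ≡ 91 and x ≡ 20 modulo 5 simultaneously.
These are incompatible: 91 − 20 = 71 is not divisible by 5.
Hence the system has no solution.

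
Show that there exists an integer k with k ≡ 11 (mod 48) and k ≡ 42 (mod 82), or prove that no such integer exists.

Both moduli are multiples of 2 = gcd(48, 82), so any solution would satisfy k ≡ 11 and k ≡ 42 modulo 2 simultaneously.
These are incompatible: 11 − 42 = -31 is not divisible by 2.
Hence the system has no solution.

There is no such integer.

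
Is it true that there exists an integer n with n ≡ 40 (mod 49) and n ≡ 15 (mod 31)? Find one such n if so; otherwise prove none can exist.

gcd(49, 31) = 1, so the Chinese Remainder Theorem guarantees exactly one residue class mod 1519 satisfying both.
Any solution of the first congruence is n = 40 + 49t; substituting into the second, 49t ≡ 15 − 40 ≡ 6 (mod 31).
49 ≡ 18 (mod 31), so this reads 18t ≡ 6 (mod 31). Note 18·19 = 342 ≡ 1 (mod 31) (as 342 − 1 = 11·31), so 18⁻¹ ≡ 19.
Therefore t ≡ 19·6 = 114 ≡ 21 (mod 31).
With t = 21: n = 40 + 49·21 = 1069.
Indeed 1069 ≡ 40 (mod 49) and 1069 ≡ 15 (mod 31).

n = 1069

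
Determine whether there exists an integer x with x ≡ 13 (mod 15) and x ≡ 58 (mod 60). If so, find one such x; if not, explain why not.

gcd(15, 60) = 15. A simultaneous solution exists iff 13 ≡ 58 (mod 15); here 13 mod 15 = 13 = 58 mod 15, so it does.
The integers ≡ 13 (mod 15) are 13, 28, 43, 58, …; their remainders mod 60 are 13, 28, 43, 58, so x = 58 is the first that is ≡ 58 (mod 60).
Verify: 58 = 3·15 + 13 and 58 = 0·60 + 58. ✓

x = 58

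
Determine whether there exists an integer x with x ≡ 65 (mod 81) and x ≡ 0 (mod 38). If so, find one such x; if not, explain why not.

x = 2090

The moduli 81 and 38 are coprime, so by the Chinese Remainder Theorem a unique solution modulo 3078 exists.
Any solution of the first congruence is x = 65 + 81t; substituting into the second, 81t ≡ 0 − 65 ≡ 11 (mod 38).
81 ≡ 5 (mod 38), so this reads 5t ≡ 11 (mod 38). Since 5·23 = 115 = 3·38 + 1, the inverse of 5 mod 38 is 23.
Therefore t ≡ 23·11 = 253 ≡ 25 (mod 38).
With t = 25: x = 65 + 81·25 = 2090.
Check: 2090 mod 81 = 65, 2090 mod 38 = 0. ✓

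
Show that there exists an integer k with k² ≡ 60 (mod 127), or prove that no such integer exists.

Take k = 21. Then 21² = 441 = 3·127 + 60, so 21² ≡ 60 (mod 127).

k = 21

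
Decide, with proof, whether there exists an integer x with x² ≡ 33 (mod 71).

Apply Euler's criterion with the prime 71: 33 is a quadratic residue iff 33^35 ≡ 1 (mod 71), and a non-residue iff it is ≡ −1.
Squaring successively (mod 71): 33^2 = 1089 ≡ 24; 33^4 ≡ 24² = 576 ≡ 8; 33^8 ≡ 8² = 64 ≡ 64; 33^16 ≡ 64² = 4096 ≡ 49; 33^32 ≡ 49² = 2401 ≡ 58.
Since 35 = 32 + 2 + 1, 33^35 ≡ 58 · 24 · 33; multiplying out mod 71: 58·24 = 1392 ≡ 43, then 43·33 = 1419 ≡ 70. Thus 33^35 ≡ 70 ≡ −1 (mod 71).
By Euler's criterion 33 is a quadratic non-residue mod 71: no x satisfies x² ≡ 33 (mod 71).

There is no such integer.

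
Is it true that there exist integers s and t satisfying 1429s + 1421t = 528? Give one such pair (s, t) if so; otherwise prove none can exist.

s = 66, t = -66

1429 and 1421 are coprime, so 1429s + 1421t ranges over all of ℤ.
Run the Euclidean algorithm on 1429 and 1421: 1429 = 1·1421 + 8, 1421 = 177·8 + 5, 8 = 1·5 + 3, 5 = 1·3 + 2, 3 = 1·2 + 1, 2 = 2·1 + 0.
Back-substituting, 1 = 3 − 1·2 = 3 − (5 − 1·3) = −5 + 2·3 = −5 + 2·(8 − 1·5) = 2·8 − 3·5 = 2·8 − 3·(1421 − 177·8) = −3·1421 + 533·8 = −3·1421 + 533·(1429 − 1·1421) = 533·1429 − 536·1421; that is, 1429·533 + 1421·(-536) = 1.
Scaling by 528 gives the particular solution (s, t) = (281424, -283008).
Shifting by a multiple of (1421, −1429) keeps it a solution: s = 281424 − 198·1421 = 66, t = -283008 + 198·1429 = -66.
Check: 1429·66 + 1421·(-66) = 94314 − 93786 = 528. ✓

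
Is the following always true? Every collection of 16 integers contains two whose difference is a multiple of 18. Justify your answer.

No; for instance {42, 43, 44, 45, 46, 47, 48, 49, 50, 51, 52, 53, 54, 55, 56, 57} is a counterexample.

Consider the 16 integers 42, 43, …, 57. They lie in distinct residue classes modulo 18, since 16 ≤ 18.
The differences between them range over 1, …, 15, none of which is divisible by 18.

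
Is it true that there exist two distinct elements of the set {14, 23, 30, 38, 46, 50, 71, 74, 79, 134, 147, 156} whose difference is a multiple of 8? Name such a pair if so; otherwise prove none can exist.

Reduce each element mod 8: 14↦6, 23↦7, 30↦6, 38↦6, 46↦6, 50↦2, 71↦7, 74↦2, 79↦7, 134↦6, 147↦3, 156↦4. The residue 6 repeats (at 14 and 30), and 30 − 14 = 16 = 2·8.

14 and 30 are such a pair.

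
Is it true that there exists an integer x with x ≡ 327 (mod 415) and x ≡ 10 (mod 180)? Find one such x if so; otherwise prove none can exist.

Both moduli are multiples of 5 = gcd(415, 180), so any solution would satisfy x ≡ 327 and x ≡ 10 modulo 5 simultaneously.
However 327 ≡ 2 and 10 ≡ 0 (mod 5), and 2 ≠ 0.
Hence the system has no solution.

No, no such integer exists.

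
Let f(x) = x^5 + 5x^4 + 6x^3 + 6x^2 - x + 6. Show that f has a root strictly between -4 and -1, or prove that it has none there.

f(-4) = -22 and f(-1) = 11, which have opposite signs.
As a polynomial, f is continuous on every closed interval.
By the Intermediate Value Theorem f must vanish at some point of (-4, -1).

Yes, f has a root in the interval.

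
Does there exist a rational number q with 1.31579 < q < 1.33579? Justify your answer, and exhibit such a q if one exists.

Multiplying by 3: 3·1.31579 = 3.94737 and 3·1.33579 = 4.00737, so the integer 4 lies strictly between them.
Hence 4/3 is a rational number with 1.31579 < 4/3 < 1.33579.

q = 4/3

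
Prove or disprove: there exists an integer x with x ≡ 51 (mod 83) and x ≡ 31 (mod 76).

x = 715

gcd(83, 76) = 1, so the Chinese Remainder Theorem guarantees exactly one residue class mod 6308 satisfying both.
Write x = 51 + 83t and require 51 + 83t ≡ 31 (mod 76), i.e. 83t ≡ 56 (mod 76).
83 ≡ 7 (mod 76), so this reads 7t ≡ 56 (mod 76). Since 7·11 = 77 = 1·76 + 1, the inverse of 7 mod 76 is 11.
Therefore t ≡ 11·56 = 616 ≡ 8 (mod 76).
With t = 8: x = 51 + 83·8 = 715.
Verify: 715 = 8·83 + 51 and 715 = 9·76 + 31. ✓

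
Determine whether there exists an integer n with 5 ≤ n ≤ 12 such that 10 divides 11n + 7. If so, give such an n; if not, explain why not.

For n = 5, 6, …, 12 the values of 11n + 7 modulo 10 are 2, 3, 4, 5, 6, 7, 8, 9 respectively.
Since 0 is absent from this list, 10 ∤ 11n + 7 for every n with 5 ≤ n ≤ 12.

No such integer n in that range exists.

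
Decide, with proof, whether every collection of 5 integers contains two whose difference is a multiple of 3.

Yes.

There are exactly 3 possible remainders on division by 3.
With 5 integers and only 3 classes, the pigeonhole principle forces two of them, say a and b, into the same class.
Then a ≡ b (mod 3), i.e. 3 ∣ (a − b).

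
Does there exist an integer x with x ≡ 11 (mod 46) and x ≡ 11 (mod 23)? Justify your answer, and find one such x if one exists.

x = 11

The moduli are not coprime: gcd(46, 23) = 23. Compatibility requires 23 ∣ (11 − 11) = 0, which holds, so solutions exist.
The smallest candidate x = 11 works directly: 11 ≡ 11 (mod 23).
Check: 11 mod 46 = 11, 11 mod 23 = 11. ✓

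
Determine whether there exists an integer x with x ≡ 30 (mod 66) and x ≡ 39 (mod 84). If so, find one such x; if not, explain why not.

No such integer exists.

gcd(66, 84) = 6. If x ≡ 30 (mod 66) and x ≡ 39 (mod 84), then x ≡ 30 (mod 6) and x ≡ 39 (mod 6).
However 30 ≡ 0 and 39 ≡ 3 (mod 6), and 0 ≠ 3.
Therefore no such x exists.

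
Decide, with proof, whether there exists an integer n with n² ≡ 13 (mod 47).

47 is prime, so by Euler's criterion 13 is a square mod 47 iff 13^((47−1)/2) = 13^23 ≡ 1 (mod 47).
Repeated squaring mod 47: 13^2 = 169 ≡ 28; 13^4 ≡ 28² = 784 ≡ 32; 13^8 ≡ 32² = 1024 ≡ 37; 13^16 ≡ 37² = 1369 ≡ 6.
Since 23 = 16 + 4 + 2 + 1, 13^23 ≡ 6 · 32 · 28 · 13; multiplying out mod 47: 6·32 = 192 ≡ 4, then 4·28 = 112 ≡ 18, then 18·13 = 234 ≡ 46. Thus 13^23 ≡ 46 ≡ −1 (mod 47).
The value −1 means 13 is a non-residue modulo 47, so n² ≡ 13 (mod 47) is impossible.

No, no such integer exists.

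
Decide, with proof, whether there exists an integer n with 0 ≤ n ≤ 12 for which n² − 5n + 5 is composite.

n = 10

At n = 10: 10² − 5·10 + 5 = 55 = 5·11, which is composite.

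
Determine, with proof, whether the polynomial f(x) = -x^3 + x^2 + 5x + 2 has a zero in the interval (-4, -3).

The endpoint values f(-4) = 62 and f(-3) = 23 are both positive. Claim: f(x) > 0 for every x in (-4, -3).
Substitute x = -3 − u, where 0 < u < 1 on the interval. Expanding, f(-3 − u) = u^3 + 10u^2 + 28u + 23.
The nonzero coefficients here are all positive, so for u > 0 every term is positive (or zero), and the constant term 23 is strictly positive.
Therefore f(x) > 0 throughout (-4, -3), and f has no zero there.

f has no root in that interval.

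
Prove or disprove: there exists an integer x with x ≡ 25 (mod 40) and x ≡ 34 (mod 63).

Since 40 and 63 share no common factor, CRT says the pair of congruences has a solution (unique mod 2520).
Any solution of the first congruence is x = 25 + 40t; substituting into the second, 40t ≡ 34 − 25 ≡ 9 (mod 63).
Note 40·52 = 2080 ≡ 1 (mod 63) (as 2080 − 1 = 33·63), so 40⁻¹ ≡ 52.
Therefore t ≡ 52·9 = 468 ≡ 27 (mod 63).
With t = 27: x = 25 + 40·27 = 1105.
Indeed 1105 ≡ 25 (mod 40) and 1105 ≡ 34 (mod 63).

x = 1105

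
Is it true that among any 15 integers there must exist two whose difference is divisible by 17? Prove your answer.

Take the 15 consecutive integers 44, 45, …, 58: their residues mod 17 are all distinct because 15 ≤ 17.
No two share a residue, so no pair has difference divisible by 17; the claim fails for this set.

No, the set {44, 45, 46, 47, 48, 49, 50, 51, 52, 53, 54, 55, 56, 57, 58} is a counterexample.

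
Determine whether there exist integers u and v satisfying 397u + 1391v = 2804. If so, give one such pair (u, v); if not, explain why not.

Since gcd(397, 1391) = 1, every integer is an integer combination of 397 and 1391.
Run the Euclidean algorithm on 1391 and 397: 1391 = 3·397 + 200, 397 = 1·200 + 197, 200 = 1·197 + 3, 197 = 65·3 + 2, 3 = 1·2 + 1, 2 = 2·1 + 0.
Back-substituting, 1 = 3 − 1·2 = 3 − (197 − 65·3) = −197 + 66·3 = −197 + 66·(200 − 1·197) = 66·200 − 67·197 = 66·200 − 67·(397 − 1·200) = −67·397 + 133·200 = −67·397 + 133·(1391 − 3·397) = 133·1391 − 466·397; that is, 397·(-466) + 1391·133 = 1.
Scaling by 2804 gives the particular solution (u, v) = (-1306664, 372932).
Adding 940·1391 to u and subtracting 940·397 from v gives the tidier solution (876, -248).
Check: 397·876 + 1391·(-248) = 347772 − 344968 = 2804. ✓

u = 876, v = -248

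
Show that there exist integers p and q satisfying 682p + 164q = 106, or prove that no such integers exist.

Every value of 682p + 164q is a multiple of gcd(682, 164) = 2; since 2 ∣ 106, solutions exist.
Dividing through by 2 reduces the equation to 341p + 82q = 53.
Dividing repeatedly: 341 = 4·82 + 13, 82 = 6·13 + 4, 13 = 3·4 + 1, 4 = 4·1 + 0.
Unwinding: 1 = 13 − 3·4 = 13 − 3·(82 − 6·13) = −3·82 + 19·13 = −3·82 + 19·(341 − 4·82) = 19·341 − 79·82, i.e. 341·19 + 82·(-79) = 1.
Times 53: 341·1007 + 82·(-4187) = 53, so (1007, -4187) solves it.
The general solution is p = 1007 + 82k, q = -4187 − 341k; taking k = -12 gives the smaller pair p = 23, q = -95.
Indeed 682·23 + 164·(-95) = 15686 − 15580 = 106.

p = 23, q = -95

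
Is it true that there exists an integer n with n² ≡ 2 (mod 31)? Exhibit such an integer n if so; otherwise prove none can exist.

n = 23

n = 23 works: 23² = 529, and 529 − 2 = 527 = 17·31.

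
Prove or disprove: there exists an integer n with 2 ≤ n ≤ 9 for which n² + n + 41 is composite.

The values for n = 2, 3, …, 9 are 47, 53, 61, 71, 83, 97, 113, 131, and each of these is prime.
So no value in the range makes the expression composite.

No, no such integer n in that range exists.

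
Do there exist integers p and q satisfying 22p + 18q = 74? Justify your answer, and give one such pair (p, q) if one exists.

p = 5, q = -2

gcd(22, 18) = 2, and 2 divides 74, so integer solutions exist.
Dividing through by 2 reduces the equation to 11p + 9q = 37.
Run the Euclidean algorithm on 11 and 9: 11 = 1·9 + 2, 9 = 4·2 + 1, 2 = 2·1 + 0.
Working back up the chain: 1 = 9 − 4·2 = 9 − 4·(11 − 1·9) = −4·11 + 5·9. So 11·(-4) + 9·5 = 1.
Times 37: 11·(-148) + 9·185 = 37, so (-148, 185) solves it.
The general solution is p = -148 + 9k, q = 185 − 11k; taking k = 17 gives the smaller pair p = 5, q = -2.
Check: 22·5 + 18·(-2) = 110 − 36 = 74. ✓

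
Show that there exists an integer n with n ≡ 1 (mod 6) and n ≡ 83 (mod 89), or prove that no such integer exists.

n = 439

gcd(6, 89) = 1, so the Chinese Remainder Theorem guarantees exactly one residue class mod 534 satisfying both.
Any solution of the first congruence is n = 1 + 6t; substituting into the second, 6t ≡ 83 − 1 ≡ 82 (mod 89).
To invert 6 modulo 89: 89 = 14·6 + 5, 6 = 1·5 + 1, 5 = 5·1 + 0, and unwinding, 1 = 6 − 1·5 = 6 − (89 − 14·6) = −89 + 15·6. Thus 6⁻¹ ≡ 15 (mod 89).
Multiplying by 15: t ≡ 15·82 = 1230 ≡ 73 (mod 89).
With t = 73: n = 1 + 6·73 = 439.
Check: 439 mod 6 = 1, 439 mod 89 = 83. ✓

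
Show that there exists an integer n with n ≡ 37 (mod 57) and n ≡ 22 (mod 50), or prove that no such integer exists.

Since 57 and 50 share no common factor, CRT says the pair of congruences has a solution (unique mod 2850).
Write n = 37 + 57t and require 37 + 57t ≡ 22 (mod 50), i.e. 57t ≡ 35 (mod 50).
57 ≡ 7 (mod 50), so this reads 7t ≡ 35 (mod 50). Invert 7 mod 50 by the Euclidean algorithm: 50 = 7·7 + 1, 7 = 7·1 + 0; back-substituting, 1 = 50 − 7·7. Hence 7·(-7) ≡ 1, so 7⁻¹ ≡ -7 ≡ 43 (mod 50).
Therefore t ≡ 43·35 = 1505 ≡ 5 (mod 50).
Taking t = 5 gives n = 37 + 57·5 = 322.
Indeed 322 ≡ 37 (mod 57) and 322 ≡ 22 (mod 50).

n = 322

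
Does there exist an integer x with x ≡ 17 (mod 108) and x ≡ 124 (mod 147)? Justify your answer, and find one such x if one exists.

gcd(108, 147) = 3. If x ≡ 17 (mod 108) and x ≡ 124 (mod 147), then x ≡ 17 (mod 3) and x ≡ 124 (mod 3).
But 17 mod 3 = 2 while 124 mod 3 = 1, a contradiction.
So no integer satisfies both congruences.

There is no such integer.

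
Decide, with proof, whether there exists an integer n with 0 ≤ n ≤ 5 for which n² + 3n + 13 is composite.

The values for n = 0, 1, …, 5 are 13, 17, 23, 31, 41, 53, and each of these is prime.
So no value in the range makes the expression composite.

There is no such integer n in that range.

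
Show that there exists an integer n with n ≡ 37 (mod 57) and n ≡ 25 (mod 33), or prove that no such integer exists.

n = 322

gcd(57, 33) = 3. A simultaneous solution exists iff 37 ≡ 25 (mod 3); here 37 mod 3 = 1 = 25 mod 3, so it does.
The integers ≡ 37 (mod 57) are 37, 94, 151, 208, 265, 322, …; their remainders mod 33 are 4, 28, 19, 10, 1, 25, so n = 322 is the first that is ≡ 25 (mod 33).
Verify: 322 = 5·57 + 37 and 322 = 9·33 + 25. ✓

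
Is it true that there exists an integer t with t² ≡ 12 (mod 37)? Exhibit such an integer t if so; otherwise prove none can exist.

t = 7 works: 7² = 49, and 49 − 12 = 37 = 1·37.

t = 7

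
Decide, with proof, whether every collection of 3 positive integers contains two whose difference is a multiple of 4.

No; for instance {19, 20, 21} is a counterexample.

Take the 3 consecutive integers 19, 20, 21: their residues mod 4 are all distinct because 3 ≤ 4.
The differences between them range over 1, …, 2, none of which is divisible by 4.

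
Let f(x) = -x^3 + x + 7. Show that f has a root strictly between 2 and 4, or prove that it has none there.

Yes, f has a root in the interval.

f(2) = 1 and f(4) = -53, which have opposite signs.
Since f is a polynomial it is continuous on [2, 4].
By the Intermediate Value Theorem, f takes the value 0 somewhere in the open interval.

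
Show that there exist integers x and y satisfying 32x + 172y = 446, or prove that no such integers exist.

No, no such integers exist.

gcd(32, 172) = 4, so every integer of the form 32x + 172y is a multiple of 4.
But 446 = 4·111 + 2, so 4 ∤ 446.
Hence no integers x, y satisfy the equation.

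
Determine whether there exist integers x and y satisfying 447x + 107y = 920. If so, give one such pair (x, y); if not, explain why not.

x = 9, y = -29

Since gcd(447, 107) = 1, every integer is an integer combination of 447 and 107.
Run the Euclidean algorithm on 447 and 107: 447 = 4·107 + 19, 107 = 5·19 + 12, 19 = 1·12 + 7, 12 = 1·7 + 5, 7 = 1·5 + 2, 5 = 2·2 + 1, 2 = 2·1 + 0.
Back-substituting, 1 = 5 − 2·2 = 5 − 2·(7 − 1·5) = −2·7 + 3·5 = −2·7 + 3·(12 − 1·7) = 3·12 − 5·7 = 3·12 − 5·(19 − 1·12) = −5·19 + 8·12 = −5·19 + 8·(107 − 5·19) = 8·107 − 45·19 = 8·107 − 45·(447 − 4·107) = −45·447 + 188·107; that is, 447·(-45) + 107·188 = 1.
Times 920: 447·(-41400) + 107·172960 = 920, so (-41400, 172960) solves it.
Adding 387·107 to x and subtracting 387·447 from y gives the tidier solution (9, -29).
Check: 447·9 + 107·(-29) = 4023 − 3103 = 920. ✓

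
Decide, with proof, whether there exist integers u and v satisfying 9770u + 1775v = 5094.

Any value of 9770u + 1775v is a multiple of gcd(9770, 1775) = 5.
But 5094 is not a multiple of 5 (it leaves remainder 4).
So the equation is unsolvable over ℤ.

No, no such integers exist.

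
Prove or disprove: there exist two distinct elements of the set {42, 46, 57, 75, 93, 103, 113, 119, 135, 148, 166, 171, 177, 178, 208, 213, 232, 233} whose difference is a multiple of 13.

The pair (57, 135) works.

Both 57 and 135 leave remainder 5 on division by 13; their difference 78 = 6·13 is a multiple of 13.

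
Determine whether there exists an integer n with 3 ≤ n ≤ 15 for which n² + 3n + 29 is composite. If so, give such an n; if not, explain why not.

n = 10

At n = 10: 10² + 3·10 + 29 = 159 = 3·53, which is composite.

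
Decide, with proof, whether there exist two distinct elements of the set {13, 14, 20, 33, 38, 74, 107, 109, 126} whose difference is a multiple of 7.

Both 13 and 20 leave remainder 6 on division by 7; their difference 7 = 1·7 is a multiple of 7.

Yes: 13 and 20.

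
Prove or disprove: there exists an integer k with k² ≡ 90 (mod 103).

No such integer exists.

Apply Euler's criterion with the prime 103: 90 is a quadratic residue iff 90^51 ≡ 1 (mod 103), and a non-residue iff it is ≡ −1.
Squaring successively (mod 103): 90^2 = 8100 ≡ 66; 90^4 ≡ 66² = 4356 ≡ 30; 90^8 ≡ 30² = 900 ≡ 76; 90^16 ≡ 76² = 5776 ≡ 8; 90^32 ≡ 8² = 64 ≡ 64.
Since 51 = 32 + 16 + 2 + 1, 90^51 ≡ 64 · 8 · 66 · 90; multiplying out mod 103: 64·8 = 512 ≡ 100, then 100·66 = 6600 ≡ 8, then 8·90 = 720 ≡ 102. Thus 90^51 ≡ 102 ≡ −1 (mod 103).
The value −1 means 90 is a non-residue modulo 103, so k² ≡ 90 (mod 103) is impossible.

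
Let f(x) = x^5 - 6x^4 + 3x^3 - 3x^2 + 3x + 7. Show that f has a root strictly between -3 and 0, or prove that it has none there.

f(-3) = -839 and f(0) = 7, which have opposite signs.
f is continuous everywhere (it is a polynomial), in particular on [-3, 0].
By the Intermediate Value Theorem f must vanish at some point of (-3, 0).

Such a root exists.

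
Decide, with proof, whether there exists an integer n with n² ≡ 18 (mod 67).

67 is prime, so by Euler's criterion 18 is a square mod 67 iff 18^((67−1)/2) = 18^33 ≡ 1 (mod 67).
Squaring successively (mod 67): 18^2 = 324 ≡ 56; 18^4 ≡ 56² = 3136 ≡ 54; 18^8 ≡ 54² = 2916 ≡ 35; 18^16 ≡ 35² = 1225 ≡ 19; 18^32 ≡ 19² = 361 ≡ 26.
Since 33 = 32 + 1, 18^33 ≡ 26 · 18; multiplying out mod 67: 26·18 = 468 ≡ 66. Thus 18^33 ≡ 66 ≡ −1 (mod 67).
By Euler's criterion 18 is a quadratic non-residue mod 67: no n satisfies n² ≡ 18 (mod 67).

There is no such integer.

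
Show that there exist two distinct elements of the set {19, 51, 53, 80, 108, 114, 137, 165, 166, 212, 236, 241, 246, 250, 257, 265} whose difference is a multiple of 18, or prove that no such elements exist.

Reduce each element modulo 18: 19↦1, 51↦15, 53↦17, 80↦8, 108↦0, 114↦6, 137↦11, 165↦3, 166↦4, 212↦14, 236↦2, 241↦7, 246↦12, 250↦16, 257↦5, 265↦13.
No residue repeats among the 16 elements, so no pair has difference ≡ 0 (mod 18).

No, no such pair exists.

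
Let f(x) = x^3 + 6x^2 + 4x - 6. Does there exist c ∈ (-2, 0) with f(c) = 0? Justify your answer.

f(-2) = 2 and f(0) = -6, which have opposite signs.
Since f is a polynomial it is continuous on [-2, 0].
By the Intermediate Value Theorem f must vanish at some point of (-2, 0).

Yes, f has a root in the interval.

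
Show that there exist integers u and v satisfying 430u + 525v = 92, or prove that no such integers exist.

There are no such integers.

gcd(430, 525) = 5, so every integer of the form 430u + 525v is a multiple of 5.
But 92 is not a multiple of 5 (it leaves remainder 2).
Hence no integers u, v satisfy the equation.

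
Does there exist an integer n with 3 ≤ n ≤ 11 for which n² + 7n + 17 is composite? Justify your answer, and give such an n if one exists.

At n = 10: 10² + 7·10 + 17 = 187 = 11·17, which is composite.

n = 10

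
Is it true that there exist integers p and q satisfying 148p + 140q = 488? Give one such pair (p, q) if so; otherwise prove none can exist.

gcd(148, 140) = 4, and 4 divides 488, so integer solutions exist.
Dividing through by 4 reduces the equation to 37p + 35q = 122.
Run the Euclidean algorithm on 37 and 35: 37 = 1·35 + 2, 35 = 17·2 + 1, 2 = 2·1 + 0.
Back-substituting, 1 = 35 − 17·2 = 35 − 17·(37 − 1·35) = −17·37 + 18·35; that is, 37·(-17) + 35·18 = 1.
Times 122: 37·(-2074) + 35·2196 = 122, so (-2074, 2196) solves it.
The general solution is p = -2074 + 35k, q = 2196 − 37k; taking k = 60 gives the smaller pair p = 26, q = -24.
Indeed 148·26 + 140·(-24) = 3848 − 3360 = 488.

p = 26, q = -24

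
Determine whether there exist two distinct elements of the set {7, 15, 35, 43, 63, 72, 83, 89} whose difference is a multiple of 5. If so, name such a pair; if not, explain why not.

The pair (7, 72) works.

Both 7 and 72 leave remainder 2 on division by 5; their difference 65 = 13·5 is a multiple of 5.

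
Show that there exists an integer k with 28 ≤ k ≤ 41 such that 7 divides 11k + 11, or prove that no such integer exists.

Scanning upward from k = 28 gives 319, 330, 341, 352, 363, 374, none divisible by 7. k = 34 works, since 11·34 + 11 = 385 = 55·7.

k = 34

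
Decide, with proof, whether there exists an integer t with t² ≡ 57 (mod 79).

Apply Euler's criterion with the prime 79: 57 is a quadratic residue iff 57^39 ≡ 1 (mod 79), and a non-residue iff it is ≡ −1.
Squaring successively (mod 79): 57^2 = 3249 ≡ 10; 57^4 ≡ 10² = 100 ≡ 21; 57^8 ≡ 21² = 441 ≡ 46; 57^16 ≡ 46² = 2116 ≡ 62; 57^32 ≡ 62² = 3844 ≡ 52.
Since 39 = 32 + 4 + 2 + 1, 57^39 ≡ 52 · 21 · 10 · 57; multiplying out mod 79: 52·21 = 1092 ≡ 65, then 65·10 = 650 ≡ 18, then 18·57 = 1026 ≡ 78. Thus 57^39 ≡ 78 ≡ −1 (mod 79).
By Euler's criterion 57 is a quadratic non-residue mod 79: no t satisfies t² ≡ 57 (mod 79).

No such integer exists.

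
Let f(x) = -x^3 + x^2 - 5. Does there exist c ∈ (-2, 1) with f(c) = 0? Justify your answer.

f(-2) = 7 and f(1) = -5, which have opposite signs.
f is continuous everywhere (it is a polynomial), in particular on [-2, 1].
So by the Intermediate Value Theorem there is a c strictly between -2 and 1 with f(c) = 0.

Such a root exists.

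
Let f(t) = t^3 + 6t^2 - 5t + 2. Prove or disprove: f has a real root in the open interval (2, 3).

f has no root in that interval.

The endpoint values f(2) = 24 and f(3) = 68 are both positive. Claim: f(t) > 0 for every t in (2, 3).
Substitute t = 2 + u, where 0 < u < 1 on the interval. Expanding, f(2 + u) = u^3 + 12u^2 + 31u + 24.
All 4 nonzero coefficients of this polynomial in u are positive; hence for u > 0 the value is a sum of positive terms (the constant 24 among them).
Therefore f(t) > 0 throughout (2, 3), and f has no zero there.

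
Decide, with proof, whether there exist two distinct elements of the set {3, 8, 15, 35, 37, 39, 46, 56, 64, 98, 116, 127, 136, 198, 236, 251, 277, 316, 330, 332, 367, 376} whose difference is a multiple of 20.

15 and 35 are such a pair.

Reduce each element mod 20: 3↦3, 8↦8, 15↦15, 35↦15, 37↦17, 39↦19, 46↦6, 56↦16, 64↦4, 98↦18, 116↦16, 127↦7, 136↦16, 198↦18, 236↦16, 251↦11, 277↦17, 316↦16, 330↦10, 332↦12, 367↦7, 376↦16. The residue 15 repeats (at 15 and 35), and 35 − 15 = 20 = 1·20.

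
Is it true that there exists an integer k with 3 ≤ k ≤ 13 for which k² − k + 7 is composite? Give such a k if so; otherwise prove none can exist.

k = 11

At k = 11: 11² − 11 + 7 = 117 = 3·39, which is composite.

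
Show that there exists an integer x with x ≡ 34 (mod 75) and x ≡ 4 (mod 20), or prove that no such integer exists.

Here gcd(75, 20) = 5, and both 34 and 4 leave remainder 4 mod 5, so the system is consistent.
List candidates x ≡ 34 (mod 75): 34, 109, 184. Modulo 20 these are 14, 9, 4; 184 gives 4 as required.
Check: 184 mod 75 = 34, 184 mod 20 = 4. ✓

x = 184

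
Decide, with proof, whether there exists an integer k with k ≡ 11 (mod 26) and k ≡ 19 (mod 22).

gcd(26, 22) = 2. A simultaneous solution exists iff 11 ≡ 19 (mod 2); here 11 mod 2 = 1 = 19 mod 2, so it does.
List candidates k ≡ 11 (mod 26): 11, 37, 63. Modulo 22 these are 11, 15, 19; 63 gives 19 as required.
Check: 63 mod 26 = 11, 63 mod 22 = 19. ✓

k = 63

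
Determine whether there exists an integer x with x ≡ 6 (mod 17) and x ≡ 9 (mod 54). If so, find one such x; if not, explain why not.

Since 17 and 54 share no common factor, CRT says the pair of congruences has a solution (unique mod 918).
Write x = 6 + 17t and require 6 + 17t ≡ 9 (mod 54), i.e. 17t ≡ 3 (mod 54).
Invert 17 mod 54 by the Euclidean algorithm: 54 = 3·17 + 3, 17 = 5·3 + 2, 3 = 1·2 + 1, 2 = 2·1 + 0; back-substituting, 1 = 3 − 1·2 = 3 − (17 − 5·3) = −17 + 6·3 = −17 + 6·(54 − 3·17) = 6·54 − 19·17. Hence 17·(-19) ≡ 1, so 17⁻¹ ≡ -19 ≡ 35 (mod 54).
Therefore t ≡ 35·3 = 105 ≡ 51 (mod 54).
With t = 51: x = 6 + 17·51 = 873.
Check: 873 mod 17 = 6, 873 mod 54 = 9. ✓

x = 873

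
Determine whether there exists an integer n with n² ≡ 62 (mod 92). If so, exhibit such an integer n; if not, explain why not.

There is no such integer.

Work modulo the divisor 4 of 92. If n² ≡ 62 (mod 92) then n² ≡ 2 (mod 4).
Computing n² mod 4 for n = 0, 1, …, 2 (enough, by the symmetry n ↦ 4 − n) gives 0, 1, 0.
The set of squares mod 4 is therefore {0, 1}, which does not contain 2.
Therefore n² ≡ 62 (mod 92) has no solution.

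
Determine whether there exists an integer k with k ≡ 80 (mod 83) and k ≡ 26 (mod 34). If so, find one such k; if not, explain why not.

The moduli 83 and 34 are coprime, so by the Chinese Remainder Theorem a unique solution modulo 2822 exists.
Any solution of the first congruence is k = 80 + 83t; substituting into the second, 83t ≡ 26 − 80 ≡ 14 (mod 34).
83 ≡ 15 (mod 34), so this reads 15t ≡ 14 (mod 34). Note 15·25 = 375 ≡ 1 (mod 34) (as 375 − 1 = 11·34), so 15⁻¹ ≡ 25.
Multiplying by 25: t ≡ 25·14 = 350 ≡ 10 (mod 34).
Taking t = 10 gives k = 80 + 83·10 = 910.
Indeed 910 ≡ 80 (mod 83) and 910 ≡ 26 (mod 34).

k = 910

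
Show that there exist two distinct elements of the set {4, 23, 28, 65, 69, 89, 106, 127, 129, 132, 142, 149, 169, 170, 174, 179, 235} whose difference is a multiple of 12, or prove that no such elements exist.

Yes: 4 and 28.

4 mod 12 = 4 and 28 mod 12 = 4, so 28 − 4 = 24 = 2·12.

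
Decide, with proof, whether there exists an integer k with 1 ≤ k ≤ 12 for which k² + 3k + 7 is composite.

k = 8

At k = 8: 8² + 3·8 + 7 = 95 = 5·19, which is composite.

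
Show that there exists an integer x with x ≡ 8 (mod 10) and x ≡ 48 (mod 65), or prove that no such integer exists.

Here gcd(10, 65) = 5, and both 8 and 48 leave remainder 3 mod 5, so the system is consistent.
List candidates x ≡ 8 (mod 10): 8, 18, 28, 38, 48. Modulo 65 these are 8, 18, 28, 38, 48; 48 gives 48 as required.
Indeed 48 ≡ 8 (mod 10) and 48 ≡ 48 (mod 65).

x = 48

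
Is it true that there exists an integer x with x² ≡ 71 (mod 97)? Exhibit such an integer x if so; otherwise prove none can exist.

No, no such integer exists.

Apply Euler's criterion with the prime 97: 71 is a quadratic residue iff 71^48 ≡ 1 (mod 97), and a non-residue iff it is ≡ −1.
Squaring successively (mod 97): 71^2 = 5041 ≡ 94; 71^4 ≡ 94² = 8836 ≡ 9; 71^8 ≡ 9² = 81 ≡ 81; 71^16 ≡ 81² = 6561 ≡ 62; 71^32 ≡ 62² = 3844 ≡ 61.
Since 48 = 32 + 16, 71^48 ≡ 61 · 62; multiplying out mod 97: 61·62 = 3782 ≡ 96. Thus 71^48 ≡ 96 ≡ −1 (mod 97).
By Euler's criterion 71 is a quadratic non-residue mod 97: no x satisfies x² ≡ 71 (mod 97).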